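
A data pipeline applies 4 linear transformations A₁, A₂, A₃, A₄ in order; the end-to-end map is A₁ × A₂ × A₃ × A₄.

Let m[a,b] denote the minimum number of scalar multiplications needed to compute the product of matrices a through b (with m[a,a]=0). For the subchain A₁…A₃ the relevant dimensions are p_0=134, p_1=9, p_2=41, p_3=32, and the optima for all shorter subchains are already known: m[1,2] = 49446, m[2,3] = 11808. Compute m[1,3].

m[1,3] = min over k∈[1,2] of m[1,k]+m[k+1,3]+p_{0}·p_k·p_{3}.
k=1: 0 + 11808 + 134·9·32 = 50400; k=2: 49446 + 0 + 134·41·32 = 225254.
Minimum: 50400 at k=1.

50400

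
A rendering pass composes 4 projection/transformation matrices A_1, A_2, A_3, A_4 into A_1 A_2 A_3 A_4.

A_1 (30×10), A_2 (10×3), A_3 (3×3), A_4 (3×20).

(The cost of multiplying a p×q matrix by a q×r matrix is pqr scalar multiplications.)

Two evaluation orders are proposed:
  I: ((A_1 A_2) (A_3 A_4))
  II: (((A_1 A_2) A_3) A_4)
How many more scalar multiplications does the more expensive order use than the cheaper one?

90

Order I = ((A_1 A_2) (A_3 A_4)): (A_1 A_2): 30×10 by 10×3 → 30×3, cost 30·10·3 = 900; (A_3 A_4): 3×3 by 3×20 → 3×20, cost 3·3·20 = 180; ((A_1 A_2) (A_3 A_4)): 30×3 by 3×20 → 30×20, cost 30·3·20 = 1800; cumulative 2880. Total 2880.
Order II = (((A_1 A_2) A_3) A_4): (A_1 A_2): 30×10 by 10×3 → 30×3, cost 30·10·3 = 900; ((A_1 A_2) A_3): 30×3 by 3×3 → 30×3, cost 30·3·3 = 270; cumulative 1170; (((A_1 A_2) A_3) A_4): 30×3 by 3×20 → 30×20, cost 30·3·20 = 1800; cumulative 2970. Total 2970.
Difference: |2880 − 2970| = 90.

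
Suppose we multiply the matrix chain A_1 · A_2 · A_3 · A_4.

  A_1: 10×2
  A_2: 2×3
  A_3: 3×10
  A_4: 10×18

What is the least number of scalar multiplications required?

780

Adjacent pairs: A_1A_2 = 10·2·3 = 60; A_2A_3 = 2·3·10 = 60; A_3A_4 = 3·10·18 = 540.
Length 3: A_1..A_3: k=1: 0+60+10·2·10=260; k=2: 60+0+10·3·10=360 → min 260 | A_2..A_4: k=2: 0+540+2·3·18=648; k=3: 60+0+2·10·18=420 → min 420.
Length 4: A_1..A_4: k=1: 0+420+10·2·18=780; k=2: 60+540+10·3·18=1140; k=3: 260+0+10·10·18=2060 → min 780.
Optimal order: (A_1 · ((A_2 · A_3) · A_4)) with cost 780.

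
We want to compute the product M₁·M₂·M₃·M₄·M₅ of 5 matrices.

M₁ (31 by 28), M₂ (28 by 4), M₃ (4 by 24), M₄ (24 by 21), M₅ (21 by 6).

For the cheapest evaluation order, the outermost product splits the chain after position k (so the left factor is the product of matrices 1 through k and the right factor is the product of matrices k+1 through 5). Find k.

2

Adjacent pairs: M₁M₂ = 31·28·4 = 3472; M₂M₃ = 28·4·24 = 2688; M₃M₄ = 4·24·21 = 2016; M₄M₅ = 24·21·6 = 3024.
Length 3: M₁..M₃: k=1: 0+2688+31·28·24=23520; k=2: 3472+0+31·4·24=6448 → min 6448 | M₂..M₄: k=2: 0+2016+28·4·21=4368; k=3: 2688+0+28·24·21=16800 → min 4368 | M₃..M₅: k=3: 0+3024+4·24·6=3600; k=4: 2016+0+4·21·6=2520 → min 2520.
Length 4: M₁..M₄: k=1: 0+4368+31·28·21=22596; k=2: 3472+2016+31·4·21=8092; k=3: 6448+0+31·24·21=22072 → min 8092 | M₂..M₅: k=2: 0+2520+28·4·6=3192; k=3: 2688+3024+28·24·6=9744; k=4: 4368+0+28·21·6=7896 → min 3192.
Top-level splits: k=1: (M₁..M₁)·(M₂..M₅) → 0+3192+31·28·6 = 8400; k=2: (M₁..M₂)·(M₃..M₅) → 3472+2520+31·4·6 = 6736; k=3: (M₁..M₃)·(M₄..M₅) → 6448+3024+31·24·6 = 13936; k=4: (M₁..M₄)·(M₅..M₅) → 8092+0+31·21·6 = 11998.
Best split is after M₂, i.e. k = 2.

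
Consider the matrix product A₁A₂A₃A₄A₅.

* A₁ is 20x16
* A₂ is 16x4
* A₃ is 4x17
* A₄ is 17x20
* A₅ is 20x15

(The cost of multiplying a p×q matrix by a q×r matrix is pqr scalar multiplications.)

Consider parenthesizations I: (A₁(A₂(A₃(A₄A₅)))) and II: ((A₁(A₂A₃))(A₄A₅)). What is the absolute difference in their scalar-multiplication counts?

Order I = (A₁(A₂(A₃(A₄A₅)))): (A₄A₅): 17×20 by 20×15 → 17×15, cost 17·20·15 = 5100; (A₃(A₄A₅)): 4×17 by 17×15 → 4×15, cost 4·17·15 = 1020; cumulative 6120; (A₂(A₃(A₄A₅))): 16×4 by 4×15 → 16×15, cost 16·4·15 = 960; cumulative 7080; (A₁(A₂(A₃(A₄A₅)))): 20×16 by 16×15 → 20×15, cost 20·16·15 = 4800; cumulative 11880. Total 11880.
Order II = ((A₁(A₂A₃))(A₄A₅)): (A₂A₃): 16×4 by 4×17 → 16×17, cost 16·4·17 = 1088; (A₁(A₂A₃)): 20×16 by 16×17 → 20×17, cost 20·16·17 = 5440; cumulative 6528; (A₄A₅): 17×20 by 20×15 → 17×15, cost 17·20·15 = 5100; ((A₁(A₂A₃))(A₄A₅)): 20×17 by 17×15 → 20×15, cost 20·17·15 = 5100; cumulative 16728. Total 16728.
Difference: |11880 − 16728| = 4848.

4848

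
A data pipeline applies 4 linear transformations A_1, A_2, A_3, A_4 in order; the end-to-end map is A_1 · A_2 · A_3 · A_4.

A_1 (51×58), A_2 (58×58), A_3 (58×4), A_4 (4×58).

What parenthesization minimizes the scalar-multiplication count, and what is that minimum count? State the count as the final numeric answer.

Adjacent pairs: A_1A_2 = 51·58·58 = 171564; A_2A_3 = 58·58·4 = 13456; A_3A_4 = 58·4·58 = 13456.
Length 3: A_1..A_3: k=1: 0+13456+51·58·4=25288; k=2: 171564+0+51·58·4=183396 → min 25288 | A_2..A_4: k=2: 0+13456+58·58·58=208568; k=3: 13456+0+58·4·58=26912 → min 26912.
Length 4: A_1..A_4: k=1: 0+26912+51·58·58=198476; k=2: 171564+13456+51·58·58=356584; k=3: 25288+0+51·4·58=37120 → min 37120.
Optimal parenthesization: ((A_1 · (A_2 · A_3)) · A_4) with cost 37120.

37120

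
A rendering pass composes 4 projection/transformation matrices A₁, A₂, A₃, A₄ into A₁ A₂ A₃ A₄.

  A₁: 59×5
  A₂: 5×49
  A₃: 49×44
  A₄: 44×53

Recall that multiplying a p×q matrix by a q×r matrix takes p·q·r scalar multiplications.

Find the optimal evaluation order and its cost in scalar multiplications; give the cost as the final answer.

38075

Adjacent pairs: A₁A₂ = 59·5·49 = 14455; A₂A₃ = 5·49·44 = 10780; A₃A₄ = 49·44·53 = 114268.
Length 3: A₁..A₃: k=1: 0+10780+59·5·44=23760; k=2: 14455+0+59·49·44=141659 → min 23760 | A₂..A₄: k=2: 0+114268+5·49·53=127253; k=3: 10780+0+5·44·53=22440 → min 22440.
Length 4: A₁..A₄: k=1: 0+22440+59·5·53=38075; k=2: 14455+114268+59·49·53=281946; k=3: 23760+0+59·44·53=161348 → min 38075.
Optimal parenthesization: (A₁ ((A₂ A₃) A₄)) with cost 38075.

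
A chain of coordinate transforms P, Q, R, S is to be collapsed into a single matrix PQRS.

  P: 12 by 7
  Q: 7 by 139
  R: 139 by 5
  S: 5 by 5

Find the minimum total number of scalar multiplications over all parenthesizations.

Adjacent pairs: PQ = 12·7·139 = 11676; QR = 7·139·5 = 4865; RS = 139·5·5 = 3475.
Length 3: P..R: k=1: 0+4865+12·7·5=5285; k=2: 11676+0+12·139·5=20016 → min 5285 | Q..S: k=2: 0+3475+7·139·5=8340; k=3: 4865+0+7·5·5=5040 → min 5040.
Length 4: P..S: k=1: 0+5040+12·7·5=5460; k=2: 11676+3475+12·139·5=23491; k=3: 5285+0+12·5·5=5585 → min 5460.
Optimal order: (P((QR)S)) with cost 5460.

5460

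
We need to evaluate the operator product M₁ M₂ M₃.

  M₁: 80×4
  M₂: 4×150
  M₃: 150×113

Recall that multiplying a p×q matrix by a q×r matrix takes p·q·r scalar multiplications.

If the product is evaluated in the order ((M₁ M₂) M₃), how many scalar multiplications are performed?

1404000

(M₁ M₂): 80×4 by 4×150 → 80×150, cost 80·4·150 = 48000
((M₁ M₂) M₃): 80×150 by 150×113 → 80×113, cost 80·150·113 = 1356000; cumulative 1404000
Total: 1404000 scalar multiplications.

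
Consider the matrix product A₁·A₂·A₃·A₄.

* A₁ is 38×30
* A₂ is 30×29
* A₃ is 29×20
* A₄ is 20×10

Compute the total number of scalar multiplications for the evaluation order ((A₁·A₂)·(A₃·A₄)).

(A₁·A₂): 38×30 by 30×29 → 38×29, cost 38·30·29 = 33060
(A₃·A₄): 29×20 by 20×10 → 29×10, cost 29·20·10 = 5800
((A₁·A₂)·(A₃·A₄)): 38×29 by 29×10 → 38×10, cost 38·29·10 = 11020; cumulative 49880
Total: 49880 scalar multiplications.

49880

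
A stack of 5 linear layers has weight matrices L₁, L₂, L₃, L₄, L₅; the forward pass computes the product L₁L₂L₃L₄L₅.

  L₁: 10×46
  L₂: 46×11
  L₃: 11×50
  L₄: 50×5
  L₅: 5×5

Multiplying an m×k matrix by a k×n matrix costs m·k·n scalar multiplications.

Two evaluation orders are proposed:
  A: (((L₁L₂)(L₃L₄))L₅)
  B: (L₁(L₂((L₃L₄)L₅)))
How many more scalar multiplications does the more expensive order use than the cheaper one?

755

Order A = (((L₁L₂)(L₃L₄))L₅): (L₁L₂): 10×46 by 46×11 → 10×11, cost 10·46·11 = 5060; (L₃L₄): 11×50 by 50×5 → 11×5, cost 11·50·5 = 2750; ((L₁L₂)(L₃L₄)): 10×11 by 11×5 → 10×5, cost 10·11·5 = 550; cumulative 8360; (((L₁L₂)(L₃L₄))L₅): 10×5 by 5×5 → 10×5, cost 10·5·5 = 250; cumulative 8610. Total 8610.
Order B = (L₁(L₂((L₃L₄)L₅))): (L₃L₄): 11×50 by 50×5 → 11×5, cost 11·50·5 = 2750; ((L₃L₄)L₅): 11×5 by 5×5 → 11×5, cost 11·5·5 = 275; cumulative 3025; (L₂((L₃L₄)L₅)): 46×11 by 11×5 → 46×5, cost 46·11·5 = 2530; cumulative 5555; (L₁(L₂((L₃L₄)L₅))): 10×46 by 46×5 → 10×5, cost 10·46·5 = 2300; cumulative 7855. Total 7855.
Difference: |8610 − 7855| = 755.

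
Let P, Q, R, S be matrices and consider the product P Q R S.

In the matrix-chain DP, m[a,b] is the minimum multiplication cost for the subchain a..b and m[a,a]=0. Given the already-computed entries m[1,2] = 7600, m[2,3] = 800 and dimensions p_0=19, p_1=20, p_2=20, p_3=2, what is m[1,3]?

m[1,3] = min over k∈[1,2] of m[1,k]+m[k+1,3]+p_{0}·p_k·p_{3}.
k=1: 0 + 800 + 19·20·2 = 1560; k=2: 7600 + 0 + 19·20·2 = 8360.
Minimum: 1560 at k=1.

1560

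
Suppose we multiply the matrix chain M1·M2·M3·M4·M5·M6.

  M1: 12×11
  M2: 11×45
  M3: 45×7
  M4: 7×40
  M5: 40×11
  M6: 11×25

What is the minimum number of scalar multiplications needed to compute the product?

11494

Adjacent pairs: M1M2 = 12·11·45 = 5940; M2M3 = 11·45·7 = 3465; M3M4 = 45·7·40 = 12600; M4M5 = 7·40·11 = 3080; M5M6 = 40·11·25 = 11000.
Length 3: M1..M3: k=1: 0+3465+12·11·7=4389; k=2: 5940+0+12·45·7=9720 → min 4389 | M2..M4: k=2: 0+12600+11·45·40=32400; k=3: 3465+0+11·7·40=6545 → min 6545 | M3..M5: k=3: 0+3080+45·7·11=6545; k=4: 12600+0+45·40·11=32400 → min 6545 | M4..M6: k=4: 0+11000+7·40·25=18000; k=5: 3080+0+7·11·25=5005 → min 5005.
Length 4: M1..M4: k=1: 0+6545+12·11·40=11825; k=2: 5940+12600+12·45·40=40140; k=3: 4389+0+12·7·40=7749 → min 7749 | M2..M5: k=2: 0+6545+11·45·11=11990; k=3: 3465+3080+11·7·11=7392; k=4: 6545+0+11·40·11=11385 → min 7392 | M3..M6: k=3: 0+5005+45·7·25=12880; k=4: 12600+11000+45·40·25=68600; k=5: 6545+0+45·11·25=18920 → min 12880.
Length 5: M1..M5: k=1: 0+7392+12·11·11=8844; k=2: 5940+6545+12·45·11=18425; k=3: 4389+3080+12·7·11=8393; k=4: 7749+0+12·40·11=13029 → min 8393 | M2..M6: k=2: 0+12880+11·45·25=25255; k=3: 3465+5005+11·7·25=10395; k=4: 6545+11000+11·40·25=28545; k=5: 7392+0+11·11·25=10417 → min 10395.
Length 6: M1..M6: k=1: 0+10395+12·11·25=13695; k=2: 5940+12880+12·45·25=32320; k=3: 4389+5005+12·7·25=11494; k=4: 7749+11000+12·40·25=30749; k=5: 8393+0+12·11·25=11693 → min 11494.
Optimal order: ((M1·(M2·M3))·((M4·M5)·M6)) with cost 11494.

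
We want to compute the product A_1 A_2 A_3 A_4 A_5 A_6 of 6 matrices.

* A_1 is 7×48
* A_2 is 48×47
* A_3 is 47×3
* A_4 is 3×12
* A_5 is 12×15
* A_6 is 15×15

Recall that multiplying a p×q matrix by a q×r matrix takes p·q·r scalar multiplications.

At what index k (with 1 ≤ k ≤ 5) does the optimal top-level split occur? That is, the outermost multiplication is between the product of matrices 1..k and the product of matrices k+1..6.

3

Adjacent pairs: A_1A_2 = 7·48·47 = 15792; A_2A_3 = 48·47·3 = 6768; A_3A_4 = 47·3·12 = 1692; A_4A_5 = 3·12·15 = 540; A_5A_6 = 12·15·15 = 2700.
Length 3: A_1..A_3: k=1: 0+6768+7·48·3=7776; k=2: 15792+0+7·47·3=16779 → min 7776 | A_2..A_4: k=2: 0+1692+48·47·12=28764; k=3: 6768+0+48·3·12=8496 → min 8496 | A_3..A_5: k=3: 0+540+47·3·15=2655; k=4: 1692+0+47·12·15=10152 → min 2655 | A_4..A_6: k=4: 0+2700+3·12·15=3240; k=5: 540+0+3·15·15=1215 → min 1215.
Length 4: A_1..A_4: k=1: 0+8496+7·48·12=12528; k=2: 15792+1692+7·47·12=21432; k=3: 7776+0+7·3·12=8028 → min 8028 | A_2..A_5: k=2: 0+2655+48·47·15=36495; k=3: 6768+540+48·3·15=9468; k=4: 8496+0+48·12·15=17136 → min 9468 | A_3..A_6: k=3: 0+1215+47·3·15=3330; k=4: 1692+2700+47·12·15=12852; k=5: 2655+0+47·15·15=13230 → min 3330.
Length 5: A_1..A_5: k=1: 0+9468+7·48·15=14508; k=2: 15792+2655+7·47·15=23382; k=3: 7776+540+7·3·15=8631; k=4: 8028+0+7·12·15=9288 → min 8631 | A_2..A_6: k=2: 0+3330+48·47·15=37170; k=3: 6768+1215+48·3·15=10143; k=4: 8496+2700+48·12·15=19836; k=5: 9468+0+48·15·15=20268 → min 10143.
Top-level splits: k=1: (A_1..A_1)·(A_2..A_6) → 0+10143+7·48·15 = 15183; k=2: (A_1..A_2)·(A_3..A_6) → 15792+3330+7·47·15 = 24057; k=3: (A_1..A_3)·(A_4..A_6) → 7776+1215+7·3·15 = 9306; k=4: (A_1..A_4)·(A_5..A_6) → 8028+2700+7·12·15 = 11988; k=5: (A_1..A_5)·(A_6..A_6) → 8631+0+7·15·15 = 10206.
Best split is after A_3, i.e. k = 3.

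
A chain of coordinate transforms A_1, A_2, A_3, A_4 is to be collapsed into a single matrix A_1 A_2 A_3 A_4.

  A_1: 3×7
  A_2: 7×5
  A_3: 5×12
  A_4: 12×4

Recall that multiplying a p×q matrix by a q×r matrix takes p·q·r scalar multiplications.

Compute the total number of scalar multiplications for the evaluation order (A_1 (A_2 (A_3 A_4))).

(A_3 A_4): 5×12 by 12×4 → 5×4, cost 5·12·4 = 240
(A_2 (A_3 A_4)): 7×5 by 5×4 → 7×4, cost 7·5·4 = 140; cumulative 380
(A_1 (A_2 (A_3 A_4))): 3×7 by 7×4 → 3×4, cost 3·7·4 = 84; cumulative 464
Total: 464 scalar multiplications.

464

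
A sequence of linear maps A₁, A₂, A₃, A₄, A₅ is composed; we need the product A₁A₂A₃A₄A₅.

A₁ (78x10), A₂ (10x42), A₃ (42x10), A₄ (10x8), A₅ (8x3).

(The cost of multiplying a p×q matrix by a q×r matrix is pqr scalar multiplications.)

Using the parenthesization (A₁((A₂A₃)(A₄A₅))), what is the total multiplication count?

7080

(A₂A₃): 10×42 by 42×10 → 10×10, cost 10·42·10 = 4200
(A₄A₅): 10×8 by 8×3 → 10×3, cost 10·8·3 = 240
((A₂A₃)(A₄A₅)): 10×10 by 10×3 → 10×3, cost 10·10·3 = 300; cumulative 4740
(A₁((A₂A₃)(A₄A₅))): 78×10 by 10×3 → 78×3, cost 78·10·3 = 2340; cumulative 7080
Total: 7080 scalar multiplications.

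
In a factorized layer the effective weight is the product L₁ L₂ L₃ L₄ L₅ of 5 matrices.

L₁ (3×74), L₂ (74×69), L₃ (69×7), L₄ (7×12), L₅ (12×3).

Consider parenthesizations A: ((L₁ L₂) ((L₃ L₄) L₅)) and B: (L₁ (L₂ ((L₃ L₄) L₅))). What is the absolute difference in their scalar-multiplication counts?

Order A = ((L₁ L₂) ((L₃ L₄) L₅)): (L₁ L₂): 3×74 by 74×69 → 3×69, cost 3·74·69 = 15318; (L₃ L₄): 69×7 by 7×12 → 69×12, cost 69·7·12 = 5796; ((L₃ L₄) L₅): 69×12 by 12×3 → 69×3, cost 69·12·3 = 2484; cumulative 8280; ((L₁ L₂) ((L₃ L₄) L₅)): 3×69 by 69×3 → 3×3, cost 3·69·3 = 621; cumulative 24219. Total 24219.
Order B = (L₁ (L₂ ((L₃ L₄) L₅))): (L₃ L₄): 69×7 by 7×12 → 69×12, cost 69·7·12 = 5796; ((L₃ L₄) L₅): 69×12 by 12×3 → 69×3, cost 69·12·3 = 2484; cumulative 8280; (L₂ ((L₃ L₄) L₅)): 74×69 by 69×3 → 74×3, cost 74·69·3 = 15318; cumulative 23598; (L₁ (L₂ ((L₃ L₄) L₅))): 3×74 by 74×3 → 3×3, cost 3·74·3 = 666; cumulative 24264. Total 24264.
Difference: |24219 − 24264| = 45.

45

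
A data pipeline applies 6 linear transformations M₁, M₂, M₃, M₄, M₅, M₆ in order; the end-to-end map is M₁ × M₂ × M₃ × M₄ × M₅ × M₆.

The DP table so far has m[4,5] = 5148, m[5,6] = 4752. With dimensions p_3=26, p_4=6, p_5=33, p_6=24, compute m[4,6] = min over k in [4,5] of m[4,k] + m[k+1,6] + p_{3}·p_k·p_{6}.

8496

m[4,6] = min over k∈[4,5] of m[4,k]+m[k+1,6]+p_{3}·p_k·p_{6}.
k=4: 0 + 4752 + 26·6·24 = 8496; k=5: 5148 + 0 + 26·33·24 = 25740.
Minimum: 8496 at k=4.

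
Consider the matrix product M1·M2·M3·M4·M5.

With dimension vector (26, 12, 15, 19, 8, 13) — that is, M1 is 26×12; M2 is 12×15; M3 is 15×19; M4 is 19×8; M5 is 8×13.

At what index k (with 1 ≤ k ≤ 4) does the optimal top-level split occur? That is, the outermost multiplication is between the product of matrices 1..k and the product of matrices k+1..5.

Adjacent pairs: M1M2 = 26·12·15 = 4680; M2M3 = 12·15·19 = 3420; M3M4 = 15·19·8 = 2280; M4M5 = 19·8·13 = 1976.
Length 3: M1..M3: k=1: 0+3420+26·12·19=9348; k=2: 4680+0+26·15·19=12090 → min 9348 | M2..M4: k=2: 0+2280+12·15·8=3720; k=3: 3420+0+12·19·8=5244 → min 3720 | M3..M5: k=3: 0+1976+15·19·13=5681; k=4: 2280+0+15·8·13=3840 → min 3840.
Length 4: M1..M4: k=1: 0+3720+26·12·8=6216; k=2: 4680+2280+26·15·8=10080; k=3: 9348+0+26·19·8=13300 → min 6216 | M2..M5: k=2: 0+3840+12·15·13=6180; k=3: 3420+1976+12·19·13=8360; k=4: 3720+0+12·8·13=4968 → min 4968.
Top-level splits: k=1: (M1..M1)·(M2..M5) → 0+4968+26·12·13 = 9024; k=2: (M1..M2)·(M3..M5) → 4680+3840+26·15·13 = 13590; k=3: (M1..M3)·(M4..M5) → 9348+1976+26·19·13 = 17746; k=4: (M1..M4)·(M5..M5) → 6216+0+26·8·13 = 8920.
Best split is after M4, i.e. k = 4.

4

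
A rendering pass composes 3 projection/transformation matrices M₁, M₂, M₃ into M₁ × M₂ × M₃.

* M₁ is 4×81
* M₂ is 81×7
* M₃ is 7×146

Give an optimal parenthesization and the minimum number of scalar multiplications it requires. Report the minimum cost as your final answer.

6356

(M₁ × (M₂ × M₃)): cost 130086.
((M₁ × M₂) × M₃): cost 6356.
Optimal: ((M₁ × M₂) × M₃) with cost 6356.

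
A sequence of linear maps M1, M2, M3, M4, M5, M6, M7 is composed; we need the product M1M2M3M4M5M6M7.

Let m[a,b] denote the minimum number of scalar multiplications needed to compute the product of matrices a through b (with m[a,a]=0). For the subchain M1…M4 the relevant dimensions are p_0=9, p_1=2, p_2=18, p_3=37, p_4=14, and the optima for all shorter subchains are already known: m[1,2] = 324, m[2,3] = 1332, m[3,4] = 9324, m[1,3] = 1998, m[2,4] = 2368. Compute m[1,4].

m[1,4] = min over k∈[1,3] of m[1,k]+m[k+1,4]+p_{0}·p_k·p_{4}.
k=1: 0 + 2368 + 9·2·14 = 2620; k=2: 324 + 9324 + 9·18·14 = 11916; k=3: 1998 + 0 + 9·37·14 = 6660.
Minimum: 2620 at k=1.

2620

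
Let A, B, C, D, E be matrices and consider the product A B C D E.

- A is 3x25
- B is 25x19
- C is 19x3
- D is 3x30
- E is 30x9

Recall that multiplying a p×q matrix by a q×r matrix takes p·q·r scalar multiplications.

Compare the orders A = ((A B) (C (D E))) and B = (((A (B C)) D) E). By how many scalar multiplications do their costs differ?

531

Order A = ((A B) (C (D E))): (A B): 3×25 by 25×19 → 3×19, cost 3·25·19 = 1425; (D E): 3×30 by 30×9 → 3×9, cost 3·30·9 = 810; (C (D E)): 19×3 by 3×9 → 19×9, cost 19·3·9 = 513; cumulative 1323; ((A B) (C (D E))): 3×19 by 19×9 → 3×9, cost 3·19·9 = 513; cumulative 3261. Total 3261.
Order B = (((A (B C)) D) E): (B C): 25×19 by 19×3 → 25×3, cost 25·19·3 = 1425; (A (B C)): 3×25 by 25×3 → 3×3, cost 3·25·3 = 225; cumulative 1650; ((A (B C)) D): 3×3 by 3×30 → 3×30, cost 3·3·30 = 270; cumulative 1920; (((A (B C)) D) E): 3×30 by 30×9 → 3×9, cost 3·30·9 = 810; cumulative 2730. Total 2730.
Difference: |3261 − 2730| = 531.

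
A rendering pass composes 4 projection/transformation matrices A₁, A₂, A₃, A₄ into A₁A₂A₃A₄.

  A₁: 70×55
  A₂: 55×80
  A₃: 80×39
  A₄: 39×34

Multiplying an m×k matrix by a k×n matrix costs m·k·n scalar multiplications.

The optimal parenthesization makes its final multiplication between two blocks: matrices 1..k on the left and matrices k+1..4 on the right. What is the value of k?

Adjacent pairs: A₁A₂ = 70·55·80 = 308000; A₂A₃ = 55·80·39 = 171600; A₃A₄ = 80·39·34 = 106080.
Length 3: A₁..A₃: k=1: 0+171600+70·55·39=321750; k=2: 308000+0+70·80·39=526400 → min 321750 | A₂..A₄: k=2: 0+106080+55·80·34=255680; k=3: 171600+0+55·39·34=244530 → min 244530.
Top-level splits: k=1: (A₁..A₁)·(A₂..A₄) → 0+244530+70·55·34 = 375430; k=2: (A₁..A₂)·(A₃..A₄) → 308000+106080+70·80·34 = 604480; k=3: (A₁..A₃)·(A₄..A₄) → 321750+0+70·39·34 = 414570.
Best split is after A₁, i.e. k = 1.

1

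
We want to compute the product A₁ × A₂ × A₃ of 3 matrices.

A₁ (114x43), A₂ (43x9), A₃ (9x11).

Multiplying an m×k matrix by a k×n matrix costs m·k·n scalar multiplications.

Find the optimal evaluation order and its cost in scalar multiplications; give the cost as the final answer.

55404

(A₁ × (A₂ × A₃)): cost 58179.
((A₁ × A₂) × A₃): cost 55404.
Optimal: ((A₁ × A₂) × A₃) with cost 55404.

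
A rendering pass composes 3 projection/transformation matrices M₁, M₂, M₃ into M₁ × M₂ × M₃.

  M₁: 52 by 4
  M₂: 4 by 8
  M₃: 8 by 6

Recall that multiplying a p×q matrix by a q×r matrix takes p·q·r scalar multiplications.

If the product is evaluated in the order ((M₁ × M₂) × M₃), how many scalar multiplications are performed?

(M₁ × M₂): 52×4 by 4×8 → 52×8, cost 52·4·8 = 1664
((M₁ × M₂) × M₃): 52×8 by 8×6 → 52×6, cost 52·8·6 = 2496; cumulative 4160
Total: 4160 scalar multiplications.

4160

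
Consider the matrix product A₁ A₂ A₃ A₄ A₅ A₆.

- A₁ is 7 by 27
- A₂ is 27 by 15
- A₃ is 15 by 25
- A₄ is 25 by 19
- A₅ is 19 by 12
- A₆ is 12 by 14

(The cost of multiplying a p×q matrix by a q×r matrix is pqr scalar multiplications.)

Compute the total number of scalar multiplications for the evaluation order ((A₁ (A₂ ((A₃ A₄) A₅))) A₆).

18849

(A₃ A₄): 15×25 by 25×19 → 15×19, cost 15·25·19 = 7125
((A₃ A₄) A₅): 15×19 by 19×12 → 15×12, cost 15·19·12 = 3420; cumulative 10545
(A₂ ((A₃ A₄) A₅)): 27×15 by 15×12 → 27×12, cost 27·15·12 = 4860; cumulative 15405
(A₁ (A₂ ((A₃ A₄) A₅))): 7×27 by 27×12 → 7×12, cost 7·27·12 = 2268; cumulative 17673
((A₁ (A₂ ((A₃ A₄) A₅))) A₆): 7×12 by 12×14 → 7×14, cost 7·12·14 = 1176; cumulative 18849
Total: 18849 scalar multiplications.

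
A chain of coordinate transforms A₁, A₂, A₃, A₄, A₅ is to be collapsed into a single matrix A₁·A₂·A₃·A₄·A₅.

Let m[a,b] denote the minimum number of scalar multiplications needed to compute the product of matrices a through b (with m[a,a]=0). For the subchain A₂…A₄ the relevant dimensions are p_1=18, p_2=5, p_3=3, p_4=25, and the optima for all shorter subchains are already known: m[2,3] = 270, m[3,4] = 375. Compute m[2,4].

m[2,4] = min over k∈[2,3] of m[2,k]+m[k+1,4]+p_{1}·p_k·p_{4}.
k=2: 0 + 375 + 18·5·25 = 2625; k=3: 270 + 0 + 18·3·25 = 1620.
Minimum: 1620 at k=3.

1620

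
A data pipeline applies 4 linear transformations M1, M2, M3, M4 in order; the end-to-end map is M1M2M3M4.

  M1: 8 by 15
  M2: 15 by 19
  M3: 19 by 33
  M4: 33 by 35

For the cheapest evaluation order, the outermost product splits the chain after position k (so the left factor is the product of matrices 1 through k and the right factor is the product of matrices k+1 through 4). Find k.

3

Adjacent pairs: M1M2 = 8·15·19 = 2280; M2M3 = 15·19·33 = 9405; M3M4 = 19·33·35 = 21945.
Length 3: M1..M3: k=1: 0+9405+8·15·33=13365; k=2: 2280+0+8·19·33=7296 → min 7296 | M2..M4: k=2: 0+21945+15·19·35=31920; k=3: 9405+0+15·33·35=26730 → min 26730.
Top-level splits: k=1: (M1..M1)·(M2..M4) → 0+26730+8·15·35 = 30930; k=2: (M1..M2)·(M3..M4) → 2280+21945+8·19·35 = 29545; k=3: (M1..M3)·(M4..M4) → 7296+0+8·33·35 = 16536.
Best split is after M3, i.e. k = 3.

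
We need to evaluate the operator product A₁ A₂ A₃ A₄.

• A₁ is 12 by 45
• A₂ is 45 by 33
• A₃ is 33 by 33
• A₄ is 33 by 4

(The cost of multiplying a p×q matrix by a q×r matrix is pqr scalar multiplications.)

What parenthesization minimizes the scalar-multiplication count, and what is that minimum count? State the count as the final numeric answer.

Adjacent pairs: A₁A₂ = 12·45·33 = 17820; A₂A₃ = 45·33·33 = 49005; A₃A₄ = 33·33·4 = 4356.
Length 3: A₁..A₃: k=1: 0+49005+12·45·33=66825; k=2: 17820+0+12·33·33=30888 → min 30888 | A₂..A₄: k=2: 0+4356+45·33·4=10296; k=3: 49005+0+45·33·4=54945 → min 10296.
Length 4: A₁..A₄: k=1: 0+10296+12·45·4=12456; k=2: 17820+4356+12·33·4=23760; k=3: 30888+0+12·33·4=32472 → min 12456.
Optimal parenthesization: (A₁ (A₂ (A₃ A₄))) with cost 12456.

12456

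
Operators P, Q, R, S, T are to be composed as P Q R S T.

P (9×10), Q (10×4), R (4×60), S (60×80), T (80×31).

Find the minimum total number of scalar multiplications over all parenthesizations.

30596

Adjacent pairs: PQ = 9·10·4 = 360; QR = 10·4·60 = 2400; RS = 4·60·80 = 19200; ST = 60·80·31 = 148800.
Length 3: P..R: k=1: 0+2400+9·10·60=7800; k=2: 360+0+9·4·60=2520 → min 2520 | Q..S: k=2: 0+19200+10·4·80=22400; k=3: 2400+0+10·60·80=50400 → min 22400 | R..T: k=3: 0+148800+4·60·31=156240; k=4: 19200+0+4·80·31=29120 → min 29120.
Length 4: P..S: k=1: 0+22400+9·10·80=29600; k=2: 360+19200+9·4·80=22440; k=3: 2520+0+9·60·80=45720 → min 22440 | Q..T: k=2: 0+29120+10·4·31=30360; k=3: 2400+148800+10·60·31=169800; k=4: 22400+0+10·80·31=47200 → min 30360.
Length 5: P..T: k=1: 0+30360+9·10·31=33150; k=2: 360+29120+9·4·31=30596; k=3: 2520+148800+9·60·31=168060; k=4: 22440+0+9·80·31=44760 → min 30596.
Optimal order: ((P Q) ((R S) T)) with cost 30596.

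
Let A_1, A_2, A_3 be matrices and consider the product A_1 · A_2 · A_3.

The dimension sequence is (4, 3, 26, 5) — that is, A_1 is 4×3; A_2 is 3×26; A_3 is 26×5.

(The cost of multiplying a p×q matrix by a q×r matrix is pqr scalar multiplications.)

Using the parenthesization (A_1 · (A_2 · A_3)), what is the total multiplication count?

450

(A_2 · A_3): 3×26 by 26×5 → 3×5, cost 3·26·5 = 390
(A_1 · (A_2 · A_3)): 4×3 by 3×5 → 4×5, cost 4·3·5 = 60; cumulative 450
Total: 450 scalar multiplications.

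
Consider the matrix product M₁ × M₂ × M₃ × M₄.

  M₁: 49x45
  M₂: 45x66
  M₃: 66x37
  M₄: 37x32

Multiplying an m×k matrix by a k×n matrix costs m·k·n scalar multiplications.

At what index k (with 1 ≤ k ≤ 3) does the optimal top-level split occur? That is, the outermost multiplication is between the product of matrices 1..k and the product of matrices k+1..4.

1

Adjacent pairs: M₁M₂ = 49·45·66 = 145530; M₂M₃ = 45·66·37 = 109890; M₃M₄ = 66·37·32 = 78144.
Length 3: M₁..M₃: k=1: 0+109890+49·45·37=191475; k=2: 145530+0+49·66·37=265188 → min 191475 | M₂..M₄: k=2: 0+78144+45·66·32=173184; k=3: 109890+0+45·37·32=163170 → min 163170.
Top-level splits: k=1: (M₁..M₁)·(M₂..M₄) → 0+163170+49·45·32 = 233730; k=2: (M₁..M₂)·(M₃..M₄) → 145530+78144+49·66·32 = 327162; k=3: (M₁..M₃)·(M₄..M₄) → 191475+0+49·37·32 = 249491.
Best split is after M₁, i.e. k = 1.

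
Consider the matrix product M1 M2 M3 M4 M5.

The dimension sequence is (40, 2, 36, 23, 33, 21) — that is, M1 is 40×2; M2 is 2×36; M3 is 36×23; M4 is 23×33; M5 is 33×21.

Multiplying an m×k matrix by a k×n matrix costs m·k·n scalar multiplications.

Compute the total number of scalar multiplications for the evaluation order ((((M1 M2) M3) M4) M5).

94080

(M1 M2): 40×2 by 2×36 → 40×36, cost 40·2·36 = 2880
((M1 M2) M3): 40×36 by 36×23 → 40×23, cost 40·36·23 = 33120; cumulative 36000
(((M1 M2) M3) M4): 40×23 by 23×33 → 40×33, cost 40·23·33 = 30360; cumulative 66360
((((M1 M2) M3) M4) M5): 40×33 by 33×21 → 40×21, cost 40·33·21 = 27720; cumulative 94080
Total: 94080 scalar multiplications.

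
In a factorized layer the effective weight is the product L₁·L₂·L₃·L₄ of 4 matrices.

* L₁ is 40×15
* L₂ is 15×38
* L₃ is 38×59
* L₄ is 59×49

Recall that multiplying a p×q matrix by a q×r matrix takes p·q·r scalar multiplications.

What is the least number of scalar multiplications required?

Adjacent pairs: L₁L₂ = 40·15·38 = 22800; L₂L₃ = 15·38·59 = 33630; L₃L₄ = 38·59·49 = 109858.
Length 3: L₁..L₃: k=1: 0+33630+40·15·59=69030; k=2: 22800+0+40·38·59=112480 → min 69030 | L₂..L₄: k=2: 0+109858+15·38·49=137788; k=3: 33630+0+15·59·49=76995 → min 76995.
Length 4: L₁..L₄: k=1: 0+76995+40·15·49=106395; k=2: 22800+109858+40·38·49=207138; k=3: 69030+0+40·59·49=184670 → min 106395.
Optimal order: (L₁·((L₂·L₃)·L₄)) with cost 106395.

106395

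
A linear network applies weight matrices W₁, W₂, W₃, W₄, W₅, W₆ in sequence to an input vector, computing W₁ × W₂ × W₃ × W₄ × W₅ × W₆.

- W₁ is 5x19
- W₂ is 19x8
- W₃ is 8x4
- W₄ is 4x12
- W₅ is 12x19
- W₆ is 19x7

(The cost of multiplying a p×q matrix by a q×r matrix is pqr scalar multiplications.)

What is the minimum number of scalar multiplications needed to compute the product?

2504

Adjacent pairs: W₁W₂ = 5·19·8 = 760; W₂W₃ = 19·8·4 = 608; W₃W₄ = 8·4·12 = 384; W₄W₅ = 4·12·19 = 912; W₅W₆ = 12·19·7 = 1596.
Length 3: W₁..W₃: k=1: 0+608+5·19·4=988; k=2: 760+0+5·8·4=920 → min 920 | W₂..W₄: k=2: 0+384+19·8·12=2208; k=3: 608+0+19·4·12=1520 → min 1520 | W₃..W₅: k=3: 0+912+8·4·19=1520; k=4: 384+0+8·12·19=2208 → min 1520 | W₄..W₆: k=4: 0+1596+4·12·7=1932; k=5: 912+0+4·19·7=1444 → min 1444.
Length 4: W₁..W₄: k=1: 0+1520+5·19·12=2660; k=2: 760+384+5·8·12=1624; k=3: 920+0+5·4·12=1160 → min 1160 | W₂..W₅: k=2: 0+1520+19·8·19=4408; k=3: 608+912+19·4·19=2964; k=4: 1520+0+19·12·19=5852 → min 2964 | W₃..W₆: k=3: 0+1444+8·4·7=1668; k=4: 384+1596+8·12·7=2652; k=5: 1520+0+8·19·7=2584 → min 1668.
Length 5: W₁..W₅: k=1: 0+2964+5·19·19=4769; k=2: 760+1520+5·8·19=3040; k=3: 920+912+5·4·19=2212; k=4: 1160+0+5·12·19=2300 → min 2212 | W₂..W₆: k=2: 0+1668+19·8·7=2732; k=3: 608+1444+19·4·7=2584; k=4: 1520+1596+19·12·7=4712; k=5: 2964+0+19·19·7=5491 → min 2584.
Length 6: W₁..W₆: k=1: 0+2584+5·19·7=3249; k=2: 760+1668+5·8·7=2708; k=3: 920+1444+5·4·7=2504; k=4: 1160+1596+5·12·7=3176; k=5: 2212+0+5·19·7=2877 → min 2504.
Optimal order: (((W₁ × W₂) × W₃) × ((W₄ × W₅) × W₆)) with cost 2504.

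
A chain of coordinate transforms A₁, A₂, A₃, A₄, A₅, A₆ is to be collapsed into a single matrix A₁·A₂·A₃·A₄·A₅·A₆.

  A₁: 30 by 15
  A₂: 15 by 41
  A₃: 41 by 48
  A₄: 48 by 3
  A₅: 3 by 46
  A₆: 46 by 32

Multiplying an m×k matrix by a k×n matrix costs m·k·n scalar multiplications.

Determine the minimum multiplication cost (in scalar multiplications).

16395

Adjacent pairs: A₁A₂ = 30·15·41 = 18450; A₂A₃ = 15·41·48 = 29520; A₃A₄ = 41·48·3 = 5904; A₄A₅ = 48·3·46 = 6624; A₅A₆ = 3·46·32 = 4416.
Length 3: A₁..A₃: k=1: 0+29520+30·15·48=51120; k=2: 18450+0+30·41·48=77490 → min 51120 | A₂..A₄: k=2: 0+5904+15·41·3=7749; k=3: 29520+0+15·48·3=31680 → min 7749 | A₃..A₅: k=3: 0+6624+41·48·46=97152; k=4: 5904+0+41·3·46=11562 → min 11562 | A₄..A₆: k=4: 0+4416+48·3·32=9024; k=5: 6624+0+48·46·32=77280 → min 9024.
Length 4: A₁..A₄: k=1: 0+7749+30·15·3=9099; k=2: 18450+5904+30·41·3=28044; k=3: 51120+0+30·48·3=55440 → min 9099 | A₂..A₅: k=2: 0+11562+15·41·46=39852; k=3: 29520+6624+15·48·46=69264; k=4: 7749+0+15·3·46=9819 → min 9819 | A₃..A₆: k=3: 0+9024+41·48·32=72000; k=4: 5904+4416+41·3·32=14256; k=5: 11562+0+41·46·32=71914 → min 14256.
Length 5: A₁..A₅: k=1: 0+9819+30·15·46=30519; k=2: 18450+11562+30·41·46=86592; k=3: 51120+6624+30·48·46=123984; k=4: 9099+0+30·3·46=13239 → min 13239 | A₂..A₆: k=2: 0+14256+15·41·32=33936; k=3: 29520+9024+15·48·32=61584; k=4: 7749+4416+15·3·32=13605; k=5: 9819+0+15·46·32=31899 → min 13605.
Length 6: A₁..A₆: k=1: 0+13605+30·15·32=28005; k=2: 18450+14256+30·41·32=72066; k=3: 51120+9024+30·48·32=106224; k=4: 9099+4416+30·3·32=16395; k=5: 13239+0+30·46·32=57399 → min 16395.
Optimal order: ((A₁·(A₂·(A₃·A₄)))·(A₅·A₆)) with cost 16395.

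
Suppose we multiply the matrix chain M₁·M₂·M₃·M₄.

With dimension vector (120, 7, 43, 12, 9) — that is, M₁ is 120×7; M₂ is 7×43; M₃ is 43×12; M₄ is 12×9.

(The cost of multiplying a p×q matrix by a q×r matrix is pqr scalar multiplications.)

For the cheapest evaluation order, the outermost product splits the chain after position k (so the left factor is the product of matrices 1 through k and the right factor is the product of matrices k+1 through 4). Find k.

Adjacent pairs: M₁M₂ = 120·7·43 = 36120; M₂M₃ = 7·43·12 = 3612; M₃M₄ = 43·12·9 = 4644.
Length 3: M₁..M₃: k=1: 0+3612+120·7·12=13692; k=2: 36120+0+120·43·12=98040 → min 13692 | M₂..M₄: k=2: 0+4644+7·43·9=7353; k=3: 3612+0+7·12·9=4368 → min 4368.
Top-level splits: k=1: (M₁..M₁)·(M₂..M₄) → 0+4368+120·7·9 = 11928; k=2: (M₁..M₂)·(M₃..M₄) → 36120+4644+120·43·9 = 87204; k=3: (M₁..M₃)·(M₄..M₄) → 13692+0+120·12·9 = 26652.
Best split is after M₁, i.e. k = 1.

1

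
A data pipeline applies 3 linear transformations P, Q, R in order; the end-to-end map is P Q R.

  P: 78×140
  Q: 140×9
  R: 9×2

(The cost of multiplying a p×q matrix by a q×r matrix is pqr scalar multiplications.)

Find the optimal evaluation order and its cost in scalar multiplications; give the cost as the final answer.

24360

(P (Q R)): cost 24360.
((P Q) R): cost 99684.
Optimal: (P (Q R)) with cost 24360.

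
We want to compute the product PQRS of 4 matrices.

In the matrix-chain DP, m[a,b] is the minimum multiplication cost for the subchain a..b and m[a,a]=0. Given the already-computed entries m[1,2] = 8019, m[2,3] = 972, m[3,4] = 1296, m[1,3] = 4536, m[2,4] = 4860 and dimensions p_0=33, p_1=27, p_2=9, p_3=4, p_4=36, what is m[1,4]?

m[1,4] = min over k∈[1,3] of m[1,k]+m[k+1,4]+p_{0}·p_k·p_{4}.
k=1: 0 + 4860 + 33·27·36 = 36936; k=2: 8019 + 1296 + 33·9·36 = 20007; k=3: 4536 + 0 + 33·4·36 = 9288.
Minimum: 9288 at k=3.

9288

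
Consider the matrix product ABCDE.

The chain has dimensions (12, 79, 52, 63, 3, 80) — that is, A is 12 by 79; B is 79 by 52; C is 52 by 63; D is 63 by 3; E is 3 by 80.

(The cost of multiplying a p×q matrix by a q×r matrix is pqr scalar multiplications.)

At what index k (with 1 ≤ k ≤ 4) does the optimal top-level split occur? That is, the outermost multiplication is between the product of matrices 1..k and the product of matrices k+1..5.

Adjacent pairs: AB = 12·79·52 = 49296; BC = 79·52·63 = 258804; CD = 52·63·3 = 9828; DE = 63·3·80 = 15120.
Length 3: A..C: k=1: 0+258804+12·79·63=318528; k=2: 49296+0+12·52·63=88608 → min 88608 | B..D: k=2: 0+9828+79·52·3=22152; k=3: 258804+0+79·63·3=273735 → min 22152 | C..E: k=3: 0+15120+52·63·80=277200; k=4: 9828+0+52·3·80=22308 → min 22308.
Length 4: A..D: k=1: 0+22152+12·79·3=24996; k=2: 49296+9828+12·52·3=60996; k=3: 88608+0+12·63·3=90876 → min 24996 | B..E: k=2: 0+22308+79·52·80=350948; k=3: 258804+15120+79·63·80=672084; k=4: 22152+0+79·3·80=41112 → min 41112.
Top-level splits: k=1: (A..A)·(B..E) → 0+41112+12·79·80 = 116952; k=2: (A..B)·(C..E) → 49296+22308+12·52·80 = 121524; k=3: (A..C)·(D..E) → 88608+15120+12·63·80 = 164208; k=4: (A..D)·(E..E) → 24996+0+12·3·80 = 27876.
Best split is after D, i.e. k = 4.

4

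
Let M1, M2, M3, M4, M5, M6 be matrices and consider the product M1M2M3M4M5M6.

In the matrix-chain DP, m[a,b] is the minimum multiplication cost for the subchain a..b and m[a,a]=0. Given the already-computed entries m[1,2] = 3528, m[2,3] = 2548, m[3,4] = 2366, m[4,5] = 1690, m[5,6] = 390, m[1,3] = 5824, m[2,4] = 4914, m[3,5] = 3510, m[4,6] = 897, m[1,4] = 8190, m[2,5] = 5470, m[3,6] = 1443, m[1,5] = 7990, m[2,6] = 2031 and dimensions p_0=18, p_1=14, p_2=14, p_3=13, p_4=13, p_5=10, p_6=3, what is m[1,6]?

m[1,6] = min over k∈[1,5] of m[1,k]+m[k+1,6]+p_{0}·p_k·p_{6}.
k=1: 0 + 2031 + 18·14·3 = 2787; k=2: 3528 + 1443 + 18·14·3 = 5727; k=3: 5824 + 897 + 18·13·3 = 7423; k=4: 8190 + 390 + 18·13·3 = 9282; k=5: 7990 + 0 + 18·10·3 = 8530.
Minimum: 2787 at k=1.

2787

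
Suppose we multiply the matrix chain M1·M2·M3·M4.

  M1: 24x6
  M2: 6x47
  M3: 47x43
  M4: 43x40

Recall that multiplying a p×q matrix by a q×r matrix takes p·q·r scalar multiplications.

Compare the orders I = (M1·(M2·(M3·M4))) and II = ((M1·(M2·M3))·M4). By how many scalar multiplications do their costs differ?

Order I = (M1·(M2·(M3·M4))): (M3·M4): 47×43 by 43×40 → 47×40, cost 47·43·40 = 80840; (M2·(M3·M4)): 6×47 by 47×40 → 6×40, cost 6·47·40 = 11280; cumulative 92120; (M1·(M2·(M3·M4))): 24×6 by 6×40 → 24×40, cost 24·6·40 = 5760; cumulative 97880. Total 97880.
Order II = ((M1·(M2·M3))·M4): (M2·M3): 6×47 by 47×43 → 6×43, cost 6·47·43 = 12126; (M1·(M2·M3)): 24×6 by 6×43 → 24×43, cost 24·6·43 = 6192; cumulative 18318; ((M1·(M2·M3))·M4): 24×43 by 43×40 → 24×40, cost 24·43·40 = 41280; cumulative 59598. Total 59598.
Difference: |97880 − 59598| = 38282.

38282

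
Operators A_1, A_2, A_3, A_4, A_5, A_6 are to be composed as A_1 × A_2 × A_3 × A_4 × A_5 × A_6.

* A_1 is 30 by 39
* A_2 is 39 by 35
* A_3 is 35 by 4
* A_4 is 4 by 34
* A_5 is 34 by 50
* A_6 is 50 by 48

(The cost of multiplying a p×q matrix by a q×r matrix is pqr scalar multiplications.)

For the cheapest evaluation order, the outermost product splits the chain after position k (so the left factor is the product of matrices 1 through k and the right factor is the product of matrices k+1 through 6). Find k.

3

Adjacent pairs: A_1A_2 = 30·39·35 = 40950; A_2A_3 = 39·35·4 = 5460; A_3A_4 = 35·4·34 = 4760; A_4A_5 = 4·34·50 = 6800; A_5A_6 = 34·50·48 = 81600.
Length 3: A_1..A_3: k=1: 0+5460+30·39·4=10140; k=2: 40950+0+30·35·4=45150 → min 10140 | A_2..A_4: k=2: 0+4760+39·35·34=51170; k=3: 5460+0+39·4·34=10764 → min 10764 | A_3..A_5: k=3: 0+6800+35·4·50=13800; k=4: 4760+0+35·34·50=64260 → min 13800 | A_4..A_6: k=4: 0+81600+4·34·48=88128; k=5: 6800+0+4·50·48=16400 → min 16400.
Length 4: A_1..A_4: k=1: 0+10764+30·39·34=50544; k=2: 40950+4760+30·35·34=81410; k=3: 10140+0+30·4·34=14220 → min 14220 | A_2..A_5: k=2: 0+13800+39·35·50=82050; k=3: 5460+6800+39·4·50=20060; k=4: 10764+0+39·34·50=77064 → min 20060 | A_3..A_6: k=3: 0+16400+35·4·48=23120; k=4: 4760+81600+35·34·48=143480; k=5: 13800+0+35·50·48=97800 → min 23120.
Length 5: A_1..A_5: k=1: 0+20060+30·39·50=78560; k=2: 40950+13800+30·35·50=107250; k=3: 10140+6800+30·4·50=22940; k=4: 14220+0+30·34·50=65220 → min 22940 | A_2..A_6: k=2: 0+23120+39·35·48=88640; k=3: 5460+16400+39·4·48=29348; k=4: 10764+81600+39·34·48=156012; k=5: 20060+0+39·50·48=113660 → min 29348.
Top-level splits: k=1: (A_1..A_1)·(A_2..A_6) → 0+29348+30·39·48 = 85508; k=2: (A_1..A_2)·(A_3..A_6) → 40950+23120+30·35·48 = 114470; k=3: (A_1..A_3)·(A_4..A_6) → 10140+16400+30·4·48 = 32300; k=4: (A_1..A_4)·(A_5..A_6) → 14220+81600+30·34·48 = 144780; k=5: (A_1..A_5)·(A_6..A_6) → 22940+0+30·50·48 = 94940.
Best split is after A_3, i.e. k = 3.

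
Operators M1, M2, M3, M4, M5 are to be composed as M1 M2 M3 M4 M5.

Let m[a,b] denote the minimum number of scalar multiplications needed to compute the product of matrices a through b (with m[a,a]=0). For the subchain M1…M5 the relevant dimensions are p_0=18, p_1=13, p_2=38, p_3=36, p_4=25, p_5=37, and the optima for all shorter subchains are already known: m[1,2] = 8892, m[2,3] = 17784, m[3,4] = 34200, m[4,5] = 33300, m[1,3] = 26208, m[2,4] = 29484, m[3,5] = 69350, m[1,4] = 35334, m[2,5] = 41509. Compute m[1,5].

m[1,5] = min over k∈[1,4] of m[1,k]+m[k+1,5]+p_{0}·p_k·p_{5}.
k=1: 0 + 41509 + 18·13·37 = 50167; k=2: 8892 + 69350 + 18·38·37 = 103550; k=3: 26208 + 33300 + 18·36·37 = 83484; k=4: 35334 + 0 + 18·25·37 = 51984.
Minimum: 50167 at k=1.

50167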